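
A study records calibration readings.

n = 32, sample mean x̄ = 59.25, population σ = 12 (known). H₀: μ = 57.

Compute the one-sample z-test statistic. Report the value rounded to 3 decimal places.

test statistic = 1.061

SE = σ/√n = 12/√32 = 2.1213
z = (x̄−μ₀)/SE = (59.25−57)/2.1213 = 1.0607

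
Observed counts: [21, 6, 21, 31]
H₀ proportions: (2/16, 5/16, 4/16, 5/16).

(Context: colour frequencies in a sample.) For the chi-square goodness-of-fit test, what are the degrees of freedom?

degrees of freedom = 3

df = k − 1 = 4 − 1 = 3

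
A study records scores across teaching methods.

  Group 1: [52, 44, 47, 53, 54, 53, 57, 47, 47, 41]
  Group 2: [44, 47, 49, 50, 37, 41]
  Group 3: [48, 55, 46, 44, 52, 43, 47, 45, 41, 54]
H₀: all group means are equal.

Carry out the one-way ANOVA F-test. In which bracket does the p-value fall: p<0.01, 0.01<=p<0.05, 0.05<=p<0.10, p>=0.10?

p-value bracket: p>=0.10

Group means [49.50, 44.67, 47.50], grand mean 47.615
SSB = Σnᵢ(x̄ᵢ−x̄)² = 87.821; SSW = ΣΣ(x−x̄ᵢ)² = 556.333
MSB = 87.821/2 = 43.9103; MSW = 556.333/23 = 24.1884
F = MSB/MSW = 1.8153
df = (2, 23)
p-value (upper-tail) = 0.18534
→ bracket: p>=0.10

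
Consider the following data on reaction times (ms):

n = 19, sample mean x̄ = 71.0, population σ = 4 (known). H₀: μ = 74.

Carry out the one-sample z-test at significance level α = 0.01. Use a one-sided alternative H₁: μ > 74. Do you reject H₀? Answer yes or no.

SE = σ/√n = 4/√19 = 0.9177
z = (x̄−μ₀)/SE = (71.0−74)/0.9177 = -3.2692
p-value (one-sided, H₁ greater) = 0.99946
At α=0.01: p ≥ α → fail to reject H₀

reject H₀: no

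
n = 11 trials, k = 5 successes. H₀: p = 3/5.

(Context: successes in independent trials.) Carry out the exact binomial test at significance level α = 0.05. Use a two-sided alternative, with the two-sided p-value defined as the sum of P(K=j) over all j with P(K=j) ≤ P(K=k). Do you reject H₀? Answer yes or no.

Exact binomial: n=11, k=5, p₀=3/5=0.6000
P(X=j) = C(n,j)·p₀^j·(1−p₀)^(n−j); p = Σ P(X=j) over j with P(X=j) ≤ P(X=5)
p-value (two-sided) = 0.36542
At α=0.05: p ≥ α → fail to reject H₀

reject H₀: no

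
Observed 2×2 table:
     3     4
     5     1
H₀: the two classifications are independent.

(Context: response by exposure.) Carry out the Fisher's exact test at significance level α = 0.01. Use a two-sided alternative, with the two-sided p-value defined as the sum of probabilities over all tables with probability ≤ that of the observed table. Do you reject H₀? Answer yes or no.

reject H₀: no

Margins: r₁=7, r₂=6, c₁=8, c₂=5, n=13
p_obs = C(7,3)·C(6,5)/C(13,8); sum pmf over tables with pmf ≤ p_obs
p-value (two-sided) = 0.26573
At α=0.01: p ≥ α → fail to reject H₀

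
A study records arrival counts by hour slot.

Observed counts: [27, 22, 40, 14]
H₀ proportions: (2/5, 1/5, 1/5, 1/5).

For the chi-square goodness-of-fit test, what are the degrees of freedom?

degrees of freedom = 3

df = k − 1 = 4 − 1 = 3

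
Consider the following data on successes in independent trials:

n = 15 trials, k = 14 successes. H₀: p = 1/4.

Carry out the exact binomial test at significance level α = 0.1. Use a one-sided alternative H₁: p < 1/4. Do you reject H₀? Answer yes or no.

Exact binomial: n=15, k=14, p₀=1/4=0.2500
P(X≤14) from Σ C(n,i)·p₀^i·(1−p₀)^(n−i)
p-value (one-sided, H₁ less) = 1.00000
At α=0.1: p ≥ α → fail to reject H₀

reject H₀: no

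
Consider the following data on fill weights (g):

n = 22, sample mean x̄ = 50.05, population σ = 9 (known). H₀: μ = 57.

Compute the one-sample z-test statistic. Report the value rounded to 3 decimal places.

SE = σ/√n = 9/√22 = 1.9188
z = (x̄−μ₀)/SE = (50.05−57)/1.9188 = -3.6220

test statistic = -3.622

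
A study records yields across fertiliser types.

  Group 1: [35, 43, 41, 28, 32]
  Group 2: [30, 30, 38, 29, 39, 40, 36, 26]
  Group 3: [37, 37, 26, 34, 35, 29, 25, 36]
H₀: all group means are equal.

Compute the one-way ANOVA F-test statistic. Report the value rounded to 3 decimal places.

Group means [35.80, 33.50, 32.38], grand mean 33.619
SSB = Σnᵢ(x̄ᵢ−x̄)² = 36.277; SSW = ΣΣ(x−x̄ᵢ)² = 526.675
MSB = 36.277/2 = 18.1387; MSW = 526.675/18 = 29.2597
F = MSB/MSW = 0.6199
df = (2, 18)

test statistic = 0.620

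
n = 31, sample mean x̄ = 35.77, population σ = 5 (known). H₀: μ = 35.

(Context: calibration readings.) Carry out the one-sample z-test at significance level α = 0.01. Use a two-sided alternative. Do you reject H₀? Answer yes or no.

reject H₀: no

SE = σ/√n = 5/√31 = 0.8980
z = (x̄−μ₀)/SE = (35.77−35)/0.8980 = 0.8574
p-value (two-sided) = 0.39120
At α=0.01: p ≥ α → fail to reject H₀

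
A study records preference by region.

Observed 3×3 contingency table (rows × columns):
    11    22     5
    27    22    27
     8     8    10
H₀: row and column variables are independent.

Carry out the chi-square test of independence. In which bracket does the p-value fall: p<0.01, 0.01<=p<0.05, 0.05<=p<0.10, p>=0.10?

p-value bracket: 0.01<=p<0.05

Row totals [38, 76, 26], col totals [46, 52, 42], n=140
χ² = (11−12.49)²/12.49 + (22−14.11)²/14.11 + (5−11.40)²/11.40 + (27−24.97)²/24.97 + (22−28.23)²/28.23 + (27−22.80)²/22.80 + (8−8.54)²/8.54 + (8−9.66)²/9.66 + (10−7.80)²/7.80 = 11.4277
df = 4
p-value (upper-tail) = 0.02216
→ bracket: 0.01<=p<0.05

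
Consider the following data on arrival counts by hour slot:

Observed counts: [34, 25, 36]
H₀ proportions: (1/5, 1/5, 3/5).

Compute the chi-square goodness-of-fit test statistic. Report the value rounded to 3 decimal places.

test statistic = 21.474

n = 95; E_i = n·p_i = [19.00, 19.00, 57.00]
χ² = (34−19.00)²/19.00 + (25−19.00)²/19.00 + (36−57.00)²/57.00 = 21.4737
df = 2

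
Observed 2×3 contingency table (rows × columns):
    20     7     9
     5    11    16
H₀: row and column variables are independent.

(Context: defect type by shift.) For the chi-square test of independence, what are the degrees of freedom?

df = (r−1)(c−1) = (2−1)·(3−1) = 2

degrees of freedom = 2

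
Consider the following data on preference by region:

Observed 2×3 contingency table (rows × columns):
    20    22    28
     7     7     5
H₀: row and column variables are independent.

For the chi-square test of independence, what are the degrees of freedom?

degrees of freedom = 2

df = (r−1)(c−1) = (2−1)·(3−1) = 2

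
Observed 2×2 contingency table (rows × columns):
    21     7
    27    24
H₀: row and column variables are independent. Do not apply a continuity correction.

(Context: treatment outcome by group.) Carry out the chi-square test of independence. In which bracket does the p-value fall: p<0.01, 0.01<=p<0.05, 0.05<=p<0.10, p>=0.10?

Row totals [28, 51], col totals [48, 31], n=79
χ² = (21−17.01)²/17.01 + (7−10.99)²/10.99 + (27−30.99)²/30.99 + (24−20.01)²/20.01 = 3.6891
df = 1
p-value (upper-tail) = 0.05477
→ bracket: 0.05<=p<0.10

p-value bracket: 0.05<=p<0.10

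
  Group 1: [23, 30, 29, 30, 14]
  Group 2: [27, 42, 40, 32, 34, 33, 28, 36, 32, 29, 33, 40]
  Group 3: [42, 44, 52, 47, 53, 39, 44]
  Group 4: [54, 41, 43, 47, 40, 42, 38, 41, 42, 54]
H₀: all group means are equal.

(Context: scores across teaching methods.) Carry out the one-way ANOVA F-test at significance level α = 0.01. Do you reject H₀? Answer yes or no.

Group means [25.20, 33.83, 45.86, 44.20], grand mean 38.088
SSB = Σnᵢ(x̄ᵢ−x̄)² = 1843.811; SSW = ΣΣ(x−x̄ᵢ)² = 896.924
MSB = 1843.811/3 = 614.6038; MSW = 896.924/30 = 29.8975
F = MSB/MSW = 20.5571
df = (3, 30)
p-value (upper-tail) = 0.00000
At α=0.01: p < α → reject H₀

reject H₀: yes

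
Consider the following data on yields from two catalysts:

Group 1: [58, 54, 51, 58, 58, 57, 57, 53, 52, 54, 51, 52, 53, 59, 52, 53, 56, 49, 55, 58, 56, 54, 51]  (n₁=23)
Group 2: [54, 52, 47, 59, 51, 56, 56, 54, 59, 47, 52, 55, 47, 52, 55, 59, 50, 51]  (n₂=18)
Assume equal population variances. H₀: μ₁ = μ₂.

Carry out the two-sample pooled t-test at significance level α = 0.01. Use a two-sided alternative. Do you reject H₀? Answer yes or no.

reject H₀: no

x̄₁=54.391, s₁=2.856, n₁=23
x̄₂=53.111, s₂=3.939, n₂=18
s_p² = [22·2.856² + 17·3.939²]/39 = 11.3655
SE = √(s_p²·(1/23+1/18)) = 1.0609
t = (54.391−53.111)/1.0609 = 1.2067
df = 39
p-value (two-sided) = 0.23483
At α=0.01: p ≥ α → fail to reject H₀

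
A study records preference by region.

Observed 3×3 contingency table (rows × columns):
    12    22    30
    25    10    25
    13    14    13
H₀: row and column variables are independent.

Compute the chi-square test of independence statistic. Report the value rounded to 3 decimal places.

Row totals [64, 60, 40], col totals [50, 46, 68], n=164
χ² = (12−19.51)²/19.51 + (22−17.95)²/17.95 + (30−26.54)²/26.54 + (25−18.29)²/18.29 + (10−16.83)²/16.83 + (25−24.88)²/24.88 + (13−12.20)²/12.20 + (14−11.22)²/11.22 + (13−16.59)²/16.59 = 11.0059
df = 4

test statistic = 11.006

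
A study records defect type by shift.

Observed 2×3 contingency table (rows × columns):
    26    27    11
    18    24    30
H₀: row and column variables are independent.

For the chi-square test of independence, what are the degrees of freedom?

df = (r−1)(c−1) = (2−1)·(3−1) = 2

degrees of freedom = 2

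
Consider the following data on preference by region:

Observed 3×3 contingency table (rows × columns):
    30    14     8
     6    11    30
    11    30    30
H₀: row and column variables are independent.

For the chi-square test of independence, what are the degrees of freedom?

degrees of freedom = 4

df = (r−1)(c−1) = (3−1)·(3−1) = 4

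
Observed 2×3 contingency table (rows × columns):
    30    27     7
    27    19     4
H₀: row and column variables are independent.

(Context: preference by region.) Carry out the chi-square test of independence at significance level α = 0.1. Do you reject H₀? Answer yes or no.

reject H₀: no

Row totals [64, 50], col totals [57, 46, 11], n=114
χ² = (30−32.00)²/32.00 + (27−25.82)²/25.82 + (7−6.18)²/6.18 + (27−25.00)²/25.00 + (19−20.18)²/20.18 + (4−4.82)²/4.82 = 0.6580
df = 2
p-value (upper-tail) = 0.71964
At α=0.1: p ≥ α → fail to reject H₀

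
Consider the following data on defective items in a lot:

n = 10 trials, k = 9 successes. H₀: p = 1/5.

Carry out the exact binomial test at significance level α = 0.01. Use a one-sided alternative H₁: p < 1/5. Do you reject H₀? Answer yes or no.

Exact binomial: n=10, k=9, p₀=1/5=0.2000
P(X≤9) from Σ C(n,i)·p₀^i·(1−p₀)^(n−i)
p-value (one-sided, H₁ less) = 1.00000
At α=0.01: p ≥ α → fail to reject H₀

reject H₀: no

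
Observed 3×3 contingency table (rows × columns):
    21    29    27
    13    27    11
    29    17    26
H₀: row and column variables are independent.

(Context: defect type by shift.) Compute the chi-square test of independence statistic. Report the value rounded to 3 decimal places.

test statistic = 12.206

Row totals [77, 51, 72], col totals [63, 73, 64], n=200
χ² = (21−24.25)²/24.25 + (29−28.11)²/28.11 + (27−24.64)²/24.64 + (13−16.07)²/16.07 + (27−18.61)²/18.61 + (11−16.32)²/16.32 + (29−22.68)²/22.68 + (17−26.28)²/26.28 + (26−23.04)²/23.04 = 12.2057
df = 4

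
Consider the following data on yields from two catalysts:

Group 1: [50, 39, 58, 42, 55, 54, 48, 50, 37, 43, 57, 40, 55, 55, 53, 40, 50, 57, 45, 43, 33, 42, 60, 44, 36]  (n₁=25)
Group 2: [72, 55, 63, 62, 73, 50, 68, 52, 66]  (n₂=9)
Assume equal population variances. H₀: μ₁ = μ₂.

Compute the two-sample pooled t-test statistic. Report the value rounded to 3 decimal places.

test statistic = -4.810

x̄₁=47.440, s₁=7.811, n₁=25
x̄₂=62.333, s₂=8.411, n₂=9
s_p² = [24·7.811² + 8·8.411²]/32 = 63.4425
SE = √(s_p²·(1/25+1/9)) = 3.0963
t = (47.440−62.333)/3.0963 = -4.8101
df = 32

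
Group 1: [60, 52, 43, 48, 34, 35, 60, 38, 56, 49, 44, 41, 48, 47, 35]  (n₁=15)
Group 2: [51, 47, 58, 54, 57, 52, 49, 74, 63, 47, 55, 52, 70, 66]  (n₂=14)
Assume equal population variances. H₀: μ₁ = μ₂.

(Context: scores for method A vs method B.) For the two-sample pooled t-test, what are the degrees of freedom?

degrees of freedom = 27

df = n₁ + n₂ − 2 = 15 + 14 − 2 = 27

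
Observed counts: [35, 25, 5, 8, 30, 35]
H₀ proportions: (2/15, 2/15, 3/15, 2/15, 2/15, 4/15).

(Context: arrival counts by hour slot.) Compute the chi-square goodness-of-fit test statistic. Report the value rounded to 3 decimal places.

n = 138; E_i = n·p_i = [18.40, 18.40, 27.60, 18.40, 18.40, 36.80]
χ² = (35−18.40)²/18.40 + (25−18.40)²/18.40 + (5−27.60)²/27.60 + (8−18.40)²/18.40 + (30−18.40)²/18.40 + (35−36.80)²/36.80 = 49.1286
df = 5

test statistic = 49.129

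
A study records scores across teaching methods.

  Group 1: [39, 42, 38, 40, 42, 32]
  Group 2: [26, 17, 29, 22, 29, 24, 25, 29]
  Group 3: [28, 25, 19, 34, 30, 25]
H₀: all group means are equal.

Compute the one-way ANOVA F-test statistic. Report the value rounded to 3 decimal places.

test statistic = 18.901

Group means [38.83, 25.12, 26.83], grand mean 29.750
SSB = Σnᵢ(x̄ᵢ−x̄)² = 717.208; SSW = ΣΣ(x−x̄ᵢ)² = 322.542
MSB = 717.208/2 = 358.6042; MSW = 322.542/17 = 18.9730
F = MSB/MSW = 18.9007
df = (2, 17)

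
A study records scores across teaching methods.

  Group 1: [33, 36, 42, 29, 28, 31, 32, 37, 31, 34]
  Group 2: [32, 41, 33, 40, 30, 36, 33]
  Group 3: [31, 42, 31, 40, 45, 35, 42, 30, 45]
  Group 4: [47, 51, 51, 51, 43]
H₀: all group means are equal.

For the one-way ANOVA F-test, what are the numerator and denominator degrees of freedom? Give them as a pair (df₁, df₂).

k = 4 groups, N = 31 total
df = (k−1, N−k) = (4−1, 31−4) = (3, 27)

degrees of freedom = [3, 27]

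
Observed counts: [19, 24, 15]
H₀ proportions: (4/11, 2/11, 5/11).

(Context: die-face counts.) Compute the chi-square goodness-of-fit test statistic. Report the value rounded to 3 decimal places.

test statistic = 22.272

n = 58; E_i = n·p_i = [21.09, 10.55, 26.36]
χ² = (19−21.09)²/21.09 + (24−10.55)²/10.55 + (15−26.36)²/26.36 = 22.2716
df = 2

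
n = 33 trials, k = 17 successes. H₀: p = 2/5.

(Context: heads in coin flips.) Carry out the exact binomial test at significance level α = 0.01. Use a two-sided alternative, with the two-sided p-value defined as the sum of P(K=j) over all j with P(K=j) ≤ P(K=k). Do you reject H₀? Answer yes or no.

reject H₀: no

Exact binomial: n=33, k=17, p₀=2/5=0.4000
P(X=j) = C(n,j)·p₀^j·(1−p₀)^(n−j); p = Σ P(X=j) over j with P(X=j) ≤ P(X=17)
p-value (two-sided) = 0.21342
At α=0.01: p ≥ α → fail to reject H₀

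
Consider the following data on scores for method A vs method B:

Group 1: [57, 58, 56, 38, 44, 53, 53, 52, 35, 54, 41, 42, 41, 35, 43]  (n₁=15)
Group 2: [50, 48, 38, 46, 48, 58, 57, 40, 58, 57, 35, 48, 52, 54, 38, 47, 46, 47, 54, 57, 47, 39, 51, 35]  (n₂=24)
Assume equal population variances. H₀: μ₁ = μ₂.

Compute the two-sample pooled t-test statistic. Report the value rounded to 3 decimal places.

test statistic = -0.442

x̄₁=46.800, s₁=8.187, n₁=15
x̄₂=47.917, s₂=7.336, n₂=24
s_p² = [14·8.187² + 23·7.336²]/37 = 58.8171
SE = √(s_p²·(1/15+1/24)) = 2.5243
t = (46.800−47.917)/2.5243 = -0.4424
df = 37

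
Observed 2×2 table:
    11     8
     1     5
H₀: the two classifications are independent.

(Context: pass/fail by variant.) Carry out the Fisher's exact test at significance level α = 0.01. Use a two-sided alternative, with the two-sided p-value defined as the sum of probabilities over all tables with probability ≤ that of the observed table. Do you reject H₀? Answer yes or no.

reject H₀: no

Margins: r₁=19, r₂=6, c₁=12, c₂=13, n=25
p_obs = C(19,11)·C(6,1)/C(25,12); sum pmf over tables with pmf ≤ p_obs
p-value (two-sided) = 0.16025
At α=0.01: p ≥ α → fail to reject H₀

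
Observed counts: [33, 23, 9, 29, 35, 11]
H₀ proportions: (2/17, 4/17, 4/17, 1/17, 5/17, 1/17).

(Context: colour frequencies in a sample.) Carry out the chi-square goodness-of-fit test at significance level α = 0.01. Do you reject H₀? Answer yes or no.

n = 140; E_i = n·p_i = [16.47, 32.94, 32.94, 8.24, 41.18, 8.24]
χ² = (33−16.47)²/16.47 + (23−32.94)²/32.94 + (9−32.94)²/32.94 + (29−8.24)²/8.24 + (35−41.18)²/41.18 + (11−8.24)²/8.24 = 91.2000
df = 5
p-value (upper-tail) = 0.00000
At α=0.01: p < α → reject H₀

reject H₀: yes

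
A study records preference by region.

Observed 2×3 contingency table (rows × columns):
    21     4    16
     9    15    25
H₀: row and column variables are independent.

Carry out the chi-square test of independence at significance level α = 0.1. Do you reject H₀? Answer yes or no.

reject H₀: yes

Row totals [41, 49], col totals [30, 19, 41], n=90
χ² = (21−13.67)²/13.67 + (4−8.66)²/8.66 + (16−18.68)²/18.68 + (9−16.33)²/16.33 + (15−10.34)²/10.34 + (25−22.32)²/22.32 = 12.5319
df = 2
p-value (upper-tail) = 0.00190
At α=0.1: p < α → reject H₀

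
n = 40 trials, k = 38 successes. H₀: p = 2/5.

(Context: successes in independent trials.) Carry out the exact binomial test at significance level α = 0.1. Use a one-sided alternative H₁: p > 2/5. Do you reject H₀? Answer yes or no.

Exact binomial: n=40, k=38, p₀=2/5=0.4000
P(X≥38) from Σ C(n,i)·p₀^i·(1−p₀)^(n−i)
p-value (one-sided, H₁ greater) = 0.00000
At α=0.1: p < α → reject H₀

reject H₀: yes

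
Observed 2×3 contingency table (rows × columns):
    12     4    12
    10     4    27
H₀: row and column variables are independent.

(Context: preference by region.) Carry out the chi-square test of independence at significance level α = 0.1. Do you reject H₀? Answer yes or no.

reject H₀: no

Row totals [28, 41], col totals [22, 8, 39], n=69
χ² = (12−8.93)²/8.93 + (4−3.25)²/3.25 + (12−15.83)²/15.83 + (10−13.07)²/13.07 + (4−4.75)²/4.75 + (27−23.17)²/23.17 = 3.6306
df = 2
p-value (upper-tail) = 0.16279
At α=0.1: p ≥ α → fail to reject H₀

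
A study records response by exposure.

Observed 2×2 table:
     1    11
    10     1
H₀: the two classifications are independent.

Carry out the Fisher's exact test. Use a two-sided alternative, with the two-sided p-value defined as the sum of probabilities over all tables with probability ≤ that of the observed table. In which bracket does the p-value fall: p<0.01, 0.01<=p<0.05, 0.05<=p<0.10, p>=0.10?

Margins: r₁=12, r₂=11, c₁=11, c₂=12, n=23
p_obs = C(12,1)·C(11,10)/C(23,11); sum pmf over tables with pmf ≤ p_obs
p-value (two-sided) = 0.00011
→ bracket: p<0.01

p-value bracket: p<0.01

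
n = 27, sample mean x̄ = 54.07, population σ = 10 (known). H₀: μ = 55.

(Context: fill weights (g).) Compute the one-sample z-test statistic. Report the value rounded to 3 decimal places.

SE = σ/√n = 10/√27 = 1.9245
z = (x̄−μ₀)/SE = (54.07−55)/1.9245 = -0.4832

test statistic = -0.483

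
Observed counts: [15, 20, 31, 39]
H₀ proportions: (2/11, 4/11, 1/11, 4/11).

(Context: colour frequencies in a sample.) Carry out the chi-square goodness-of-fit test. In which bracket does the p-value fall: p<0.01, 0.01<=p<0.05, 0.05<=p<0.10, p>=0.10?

p-value bracket: p<0.01

n = 105; E_i = n·p_i = [19.09, 38.18, 9.55, 38.18]
χ² = (15−19.09)²/19.09 + (20−38.18)²/38.18 + (31−9.55)²/9.55 + (39−38.18)²/38.18 = 57.7738
df = 3
p-value (upper-tail) = 0.00000
→ bracket: p<0.01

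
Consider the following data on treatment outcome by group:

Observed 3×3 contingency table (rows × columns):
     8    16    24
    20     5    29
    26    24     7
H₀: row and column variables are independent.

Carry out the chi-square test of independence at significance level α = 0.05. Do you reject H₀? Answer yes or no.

Row totals [48, 54, 57], col totals [54, 45, 60], n=159
χ² = (8−16.30)²/16.30 + (16−13.58)²/13.58 + (24−18.11)²/18.11 + (20−18.34)²/18.34 + (5−15.28)²/15.28 + (29−20.38)²/20.38 + (26−19.36)²/19.36 + (24−16.13)²/16.13 + (7−21.51)²/21.51 = 33.1916
df = 4
p-value (upper-tail) = 0.00000
At α=0.05: p < α → reject H₀

reject H₀: yes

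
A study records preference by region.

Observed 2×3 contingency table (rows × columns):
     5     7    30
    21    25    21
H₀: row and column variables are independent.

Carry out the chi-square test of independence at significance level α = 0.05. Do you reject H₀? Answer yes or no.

Row totals [42, 67], col totals [26, 32, 51], n=109
χ² = (5−10.02)²/10.02 + (7−12.33)²/12.33 + (30−19.65)²/19.65 + (21−15.98)²/15.98 + (25−19.67)²/19.67 + (21−31.35)²/31.35 = 16.7042
df = 2
p-value (upper-tail) = 0.00024
At α=0.05: p < α → reject H₀

reject H₀: yes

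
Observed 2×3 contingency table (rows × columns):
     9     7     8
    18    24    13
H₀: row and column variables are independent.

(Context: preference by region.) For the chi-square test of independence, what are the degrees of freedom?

degrees of freedom = 2

df = (r−1)(c−1) = (2−1)·(3−1) = 2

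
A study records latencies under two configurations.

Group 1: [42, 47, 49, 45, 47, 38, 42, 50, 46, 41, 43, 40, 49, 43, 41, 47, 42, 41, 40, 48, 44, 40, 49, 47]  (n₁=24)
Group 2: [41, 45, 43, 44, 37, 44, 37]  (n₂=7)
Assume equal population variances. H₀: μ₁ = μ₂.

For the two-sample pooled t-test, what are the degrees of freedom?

degrees of freedom = 29

df = n₁ + n₂ − 2 = 24 + 7 − 2 = 29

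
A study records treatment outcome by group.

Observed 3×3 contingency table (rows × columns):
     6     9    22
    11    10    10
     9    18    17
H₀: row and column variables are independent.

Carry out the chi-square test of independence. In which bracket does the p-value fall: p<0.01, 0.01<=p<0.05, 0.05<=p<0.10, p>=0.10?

p-value bracket: 0.05<=p<0.10

Row totals [37, 31, 44], col totals [26, 37, 49], n=112
χ² = (6−8.59)²/8.59 + (9−12.22)²/12.22 + (22−16.19)²/16.19 + (11−7.20)²/7.20 + (10−10.24)²/10.24 + (10−13.56)²/13.56 + (9−10.21)²/10.21 + (18−14.54)²/14.54 + (17−19.25)²/19.25 = 7.9024
df = 4
p-value (upper-tail) = 0.09522
→ bracket: 0.05<=p<0.10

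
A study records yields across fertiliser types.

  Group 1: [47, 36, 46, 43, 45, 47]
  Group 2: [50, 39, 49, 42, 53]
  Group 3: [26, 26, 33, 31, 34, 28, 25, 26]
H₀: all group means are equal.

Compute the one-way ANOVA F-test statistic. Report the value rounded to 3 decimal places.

Group means [44.00, 46.60, 28.62], grand mean 38.211
SSB = Σnᵢ(x̄ᵢ−x̄)² = 1288.083; SSW = ΣΣ(x−x̄ᵢ)² = 313.075
MSB = 1288.083/2 = 644.0414; MSW = 313.075/16 = 19.5672
F = MSB/MSW = 32.9144
df = (2, 16)

test statistic = 32.914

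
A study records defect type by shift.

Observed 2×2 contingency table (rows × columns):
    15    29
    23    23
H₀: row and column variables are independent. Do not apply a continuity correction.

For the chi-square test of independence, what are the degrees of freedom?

df = (r−1)(c−1) = (2−1)·(2−1) = 1

degrees of freedom = 1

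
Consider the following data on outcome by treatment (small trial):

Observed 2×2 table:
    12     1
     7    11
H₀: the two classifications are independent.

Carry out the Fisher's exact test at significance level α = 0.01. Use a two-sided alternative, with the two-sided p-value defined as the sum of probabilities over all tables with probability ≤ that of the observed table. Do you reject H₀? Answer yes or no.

reject H₀: yes

Margins: r₁=13, r₂=18, c₁=19, c₂=12, n=31
p_obs = C(13,12)·C(18,7)/C(31,19); sum pmf over tables with pmf ≤ p_obs
p-value (two-sided) = 0.00338
At α=0.01: p < α → reject H₀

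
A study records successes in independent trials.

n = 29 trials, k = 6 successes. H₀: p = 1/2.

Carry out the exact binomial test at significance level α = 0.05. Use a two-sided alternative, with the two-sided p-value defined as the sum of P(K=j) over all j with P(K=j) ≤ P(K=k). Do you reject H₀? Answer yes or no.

reject H₀: yes

Exact binomial: n=29, k=6, p₀=1/2=0.5000
P(X=j) = C(n,j)·p₀^j·(1−p₀)^(n−j); p = Σ P(X=j) over j with P(X=j) ≤ P(X=6)
p-value (two-sided) = 0.00232
At α=0.05: p < α → reject H₀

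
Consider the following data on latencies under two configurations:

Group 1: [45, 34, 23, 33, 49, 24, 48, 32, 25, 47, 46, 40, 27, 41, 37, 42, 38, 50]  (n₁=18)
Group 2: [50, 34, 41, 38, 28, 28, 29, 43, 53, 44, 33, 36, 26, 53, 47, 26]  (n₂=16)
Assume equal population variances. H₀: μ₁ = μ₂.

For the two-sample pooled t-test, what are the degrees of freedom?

degrees of freedom = 32

df = n₁ + n₂ − 2 = 18 + 16 − 2 = 32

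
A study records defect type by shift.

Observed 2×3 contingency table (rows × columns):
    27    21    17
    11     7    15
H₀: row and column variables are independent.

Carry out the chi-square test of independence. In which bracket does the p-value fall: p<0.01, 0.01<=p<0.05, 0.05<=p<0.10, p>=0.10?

p-value bracket: p>=0.10

Row totals [65, 33], col totals [38, 28, 32], n=98
χ² = (27−25.20)²/25.20 + (21−18.57)²/18.57 + (17−21.22)²/21.22 + (11−12.80)²/12.80 + (7−9.43)²/9.43 + (15−10.78)²/10.78 = 3.8202
df = 2
p-value (upper-tail) = 0.14807
→ bracket: p>=0.10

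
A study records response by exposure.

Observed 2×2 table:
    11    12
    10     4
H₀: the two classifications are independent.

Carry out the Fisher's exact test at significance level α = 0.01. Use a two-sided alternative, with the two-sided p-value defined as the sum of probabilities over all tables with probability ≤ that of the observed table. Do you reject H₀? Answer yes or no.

reject H₀: no

Margins: r₁=23, r₂=14, c₁=21, c₂=16, n=37
p_obs = C(23,11)·C(14,10)/C(37,21); sum pmf over tables with pmf ≤ p_obs
p-value (two-sided) = 0.19077
At α=0.01: p ≥ α → fail to reject H₀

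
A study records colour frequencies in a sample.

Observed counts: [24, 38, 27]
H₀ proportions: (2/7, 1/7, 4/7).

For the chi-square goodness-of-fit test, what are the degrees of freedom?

df = k − 1 = 3 − 1 = 2

degrees of freedom = 2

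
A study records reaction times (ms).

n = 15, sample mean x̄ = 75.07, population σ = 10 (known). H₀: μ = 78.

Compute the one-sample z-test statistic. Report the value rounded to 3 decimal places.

SE = σ/√n = 10/√15 = 2.5820
z = (x̄−μ₀)/SE = (75.07−78)/2.5820 = -1.1348

test statistic = -1.135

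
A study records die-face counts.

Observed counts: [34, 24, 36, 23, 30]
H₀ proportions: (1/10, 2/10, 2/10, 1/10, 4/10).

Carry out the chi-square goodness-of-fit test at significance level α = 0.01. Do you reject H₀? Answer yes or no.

reject H₀: yes

n = 147; E_i = n·p_i = [14.70, 29.40, 29.40, 14.70, 58.80]
χ² = (34−14.70)²/14.70 + (24−29.40)²/29.40 + (36−29.40)²/29.40 + (23−14.70)²/14.70 + (30−58.80)²/58.80 = 46.6054
df = 4
p-value (upper-tail) = 0.00000
At α=0.01: p < α → reject H₀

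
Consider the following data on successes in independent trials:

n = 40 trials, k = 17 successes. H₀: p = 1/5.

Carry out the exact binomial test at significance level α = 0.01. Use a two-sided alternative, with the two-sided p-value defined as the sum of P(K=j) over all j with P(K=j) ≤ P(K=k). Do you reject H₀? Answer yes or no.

reject H₀: yes

Exact binomial: n=40, k=17, p₀=1/5=0.2000
P(X=j) = C(n,j)·p₀^j·(1−p₀)^(n−j); p = Σ P(X=j) over j with P(X=j) ≤ P(X=17)
p-value (two-sided) = 0.00112
At α=0.01: p < α → reject H₀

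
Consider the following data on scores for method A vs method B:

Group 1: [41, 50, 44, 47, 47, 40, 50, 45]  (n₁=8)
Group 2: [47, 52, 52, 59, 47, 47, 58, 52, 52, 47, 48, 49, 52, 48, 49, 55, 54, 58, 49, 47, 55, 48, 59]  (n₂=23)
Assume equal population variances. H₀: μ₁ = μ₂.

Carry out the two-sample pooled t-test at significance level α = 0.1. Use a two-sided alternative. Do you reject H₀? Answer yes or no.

reject H₀: yes

x̄₁=45.500, s₁=3.742, n₁=8
x̄₂=51.478, s₂=4.187, n₂=23
s_p² = [7·3.742² + 22·4.187²]/29 = 16.6807
SE = √(s_p²·(1/8+1/23)) = 1.6764
t = (45.500−51.478)/1.6764 = -3.5661
df = 29
p-value (two-sided) = 0.00128
At α=0.1: p < α → reject H₀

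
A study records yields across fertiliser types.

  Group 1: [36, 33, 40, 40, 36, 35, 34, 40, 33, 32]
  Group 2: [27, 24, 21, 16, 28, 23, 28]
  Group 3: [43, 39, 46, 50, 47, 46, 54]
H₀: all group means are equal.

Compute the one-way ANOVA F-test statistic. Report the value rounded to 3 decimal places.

Group means [35.90, 23.86, 46.43], grand mean 35.458
SSB = Σnᵢ(x̄ᵢ−x̄)² = 1786.487; SSW = ΣΣ(x−x̄ᵢ)² = 339.471
MSB = 1786.487/2 = 893.2435; MSW = 339.471/21 = 16.1653
F = MSB/MSW = 55.2568
df = (2, 21)

test statistic = 55.257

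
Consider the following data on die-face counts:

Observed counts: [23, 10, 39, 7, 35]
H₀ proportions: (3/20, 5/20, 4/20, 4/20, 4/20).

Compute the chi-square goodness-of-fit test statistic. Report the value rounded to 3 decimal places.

n = 114; E_i = n·p_i = [17.10, 28.50, 22.80, 22.80, 22.80]
χ² = (23−17.10)²/17.10 + (10−28.50)²/28.50 + (39−22.80)²/22.80 + (7−22.80)²/22.80 + (35−22.80)²/22.80 = 43.0322
df = 4

test statistic = 43.032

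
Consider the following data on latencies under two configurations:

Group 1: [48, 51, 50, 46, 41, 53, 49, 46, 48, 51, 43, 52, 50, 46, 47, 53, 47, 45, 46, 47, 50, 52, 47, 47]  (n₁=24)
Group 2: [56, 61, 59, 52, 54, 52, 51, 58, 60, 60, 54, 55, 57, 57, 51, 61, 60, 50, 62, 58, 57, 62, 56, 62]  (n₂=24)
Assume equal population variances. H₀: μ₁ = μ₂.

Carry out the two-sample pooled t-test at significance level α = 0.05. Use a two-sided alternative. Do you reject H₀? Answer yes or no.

x̄₁=48.125, s₁=3.069, n₁=24
x̄₂=56.875, s₂=3.814, n₂=24
s_p² = [23·3.069² + 23·3.814²]/46 = 11.9837
SE = √(s_p²·(1/24+1/24)) = 0.9993
t = (48.125−56.875)/0.9993 = -8.7560
df = 46
p-value (two-sided) = 0.00000
At α=0.05: p < α → reject H₀

reject H₀: yes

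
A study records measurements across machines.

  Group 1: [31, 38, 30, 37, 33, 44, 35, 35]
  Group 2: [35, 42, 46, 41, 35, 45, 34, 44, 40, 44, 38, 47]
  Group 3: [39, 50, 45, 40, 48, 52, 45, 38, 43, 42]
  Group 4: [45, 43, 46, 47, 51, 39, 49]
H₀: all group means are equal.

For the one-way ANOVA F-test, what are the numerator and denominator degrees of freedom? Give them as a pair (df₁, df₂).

degrees of freedom = [3, 33]

k = 4 groups, N = 37 total
df = (k−1, N−k) = (4−1, 37−4) = (3, 33)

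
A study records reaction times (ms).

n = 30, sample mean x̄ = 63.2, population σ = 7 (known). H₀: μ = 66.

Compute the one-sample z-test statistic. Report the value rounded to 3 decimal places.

SE = σ/√n = 7/√30 = 1.2780
z = (x̄−μ₀)/SE = (63.2−66)/1.2780 = -2.1909

test statistic = -2.191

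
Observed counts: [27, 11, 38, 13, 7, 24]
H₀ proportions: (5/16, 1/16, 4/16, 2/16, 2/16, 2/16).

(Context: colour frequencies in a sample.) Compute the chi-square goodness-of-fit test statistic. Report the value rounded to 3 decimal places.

n = 120; E_i = n·p_i = [37.50, 7.50, 30.00, 15.00, 15.00, 15.00]
χ² = (27−37.50)²/37.50 + (11−7.50)²/7.50 + (38−30.00)²/30.00 + (13−15.00)²/15.00 + (7−15.00)²/15.00 + (24−15.00)²/15.00 = 16.6400
df = 5

test statistic = 16.640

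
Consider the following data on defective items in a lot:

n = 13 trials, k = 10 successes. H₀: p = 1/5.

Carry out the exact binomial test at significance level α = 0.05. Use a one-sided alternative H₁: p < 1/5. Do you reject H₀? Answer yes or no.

Exact binomial: n=13, k=10, p₀=1/5=0.2000
P(X≤10) from Σ C(n,i)·p₀^i·(1−p₀)^(n−i)
p-value (one-sided, H₁ less) = 1.00000
At α=0.05: p ≥ α → fail to reject H₀

reject H₀: no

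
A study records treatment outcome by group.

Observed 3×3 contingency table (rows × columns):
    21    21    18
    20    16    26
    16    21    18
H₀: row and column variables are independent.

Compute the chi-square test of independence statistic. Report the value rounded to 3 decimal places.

Row totals [60, 62, 55], col totals [57, 58, 62], n=177
χ² = (21−19.32)²/19.32 + (21−19.66)²/19.66 + (18−21.02)²/21.02 + (20−19.97)²/19.97 + (16−20.32)²/20.32 + (26−21.72)²/21.72 + (16−17.71)²/17.71 + (21−18.02)²/18.02 + (18−19.27)²/19.27 = 3.1720
df = 4

test statistic = 3.172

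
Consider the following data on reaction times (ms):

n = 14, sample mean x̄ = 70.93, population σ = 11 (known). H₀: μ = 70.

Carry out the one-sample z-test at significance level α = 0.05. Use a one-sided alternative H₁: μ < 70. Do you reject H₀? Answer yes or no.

reject H₀: no

SE = σ/√n = 11/√14 = 2.9399
z = (x̄−μ₀)/SE = (70.93−70)/2.9399 = 0.3163
p-value (one-sided, H₁ less) = 0.62413
At α=0.05: p ≥ α → fail to reject H₀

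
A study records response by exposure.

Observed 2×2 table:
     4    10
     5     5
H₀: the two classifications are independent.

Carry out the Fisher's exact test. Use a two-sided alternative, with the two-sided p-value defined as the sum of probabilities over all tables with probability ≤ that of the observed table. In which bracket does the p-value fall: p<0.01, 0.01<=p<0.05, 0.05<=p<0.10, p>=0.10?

Margins: r₁=14, r₂=10, c₁=9, c₂=15, n=24
p_obs = C(14,4)·C(10,5)/C(24,9); sum pmf over tables with pmf ≤ p_obs
p-value (two-sided) = 0.40285
→ bracket: p>=0.10

p-value bracket: p>=0.10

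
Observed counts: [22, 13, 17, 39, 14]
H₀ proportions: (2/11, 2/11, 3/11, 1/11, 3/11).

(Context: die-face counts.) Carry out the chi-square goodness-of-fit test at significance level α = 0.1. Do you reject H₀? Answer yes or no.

reject H₀: yes

n = 105; E_i = n·p_i = [19.09, 19.09, 28.64, 9.55, 28.64]
χ² = (22−19.09)²/19.09 + (13−19.09)²/19.09 + (17−28.64)²/28.64 + (39−9.55)²/9.55 + (14−28.64)²/28.64 = 105.4841
df = 4
p-value (upper-tail) = 0.00000
At α=0.1: p < α → reject H₀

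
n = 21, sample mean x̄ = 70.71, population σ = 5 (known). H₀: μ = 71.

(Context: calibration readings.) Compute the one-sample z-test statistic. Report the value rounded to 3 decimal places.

SE = σ/√n = 5/√21 = 1.0911
z = (x̄−μ₀)/SE = (70.71−71)/1.0911 = -0.2658

test statistic = -0.266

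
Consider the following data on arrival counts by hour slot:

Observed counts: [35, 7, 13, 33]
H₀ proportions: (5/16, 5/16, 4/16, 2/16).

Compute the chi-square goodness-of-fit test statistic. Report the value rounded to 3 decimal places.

n = 88; E_i = n·p_i = [27.50, 27.50, 22.00, 11.00]
χ² = (35−27.50)²/27.50 + (7−27.50)²/27.50 + (13−22.00)²/22.00 + (33−11.00)²/11.00 = 65.0091
df = 3

test statistic = 65.009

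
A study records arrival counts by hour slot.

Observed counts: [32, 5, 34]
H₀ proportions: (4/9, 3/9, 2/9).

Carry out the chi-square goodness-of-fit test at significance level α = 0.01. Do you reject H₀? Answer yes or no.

n = 71; E_i = n·p_i = [31.56, 23.67, 15.78]
χ² = (32−31.56)²/31.56 + (5−23.67)²/23.67 + (34−15.78)²/15.78 = 35.7746
df = 2
p-value (upper-tail) = 0.00000
At α=0.01: p < α → reject H₀

reject H₀: yes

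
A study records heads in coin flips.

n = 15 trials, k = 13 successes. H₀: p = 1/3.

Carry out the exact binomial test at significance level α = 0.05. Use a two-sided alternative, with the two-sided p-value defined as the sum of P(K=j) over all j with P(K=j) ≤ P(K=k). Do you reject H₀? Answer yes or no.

Exact binomial: n=15, k=13, p₀=1/3=0.3333
P(X=j) = C(n,j)·p₀^j·(1−p₀)^(n−j); p = Σ P(X=j) over j with P(X=j) ≤ P(X=13)
p-value (two-sided) = 0.00003
At α=0.05: p < α → reject H₀

reject H₀: yes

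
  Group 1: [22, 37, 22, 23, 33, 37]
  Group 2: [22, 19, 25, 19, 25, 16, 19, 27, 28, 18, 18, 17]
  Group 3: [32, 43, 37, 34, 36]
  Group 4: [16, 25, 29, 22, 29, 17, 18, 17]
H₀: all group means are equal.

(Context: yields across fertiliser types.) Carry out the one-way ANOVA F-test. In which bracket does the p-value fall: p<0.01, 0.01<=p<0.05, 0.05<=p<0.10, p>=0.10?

Group means [29.00, 21.08, 36.40, 21.62], grand mean 25.226
SSB = Σnᵢ(x̄ᵢ−x̄)² = 1019.428; SSW = ΣΣ(x−x̄ᵢ)² = 743.992
MSB = 1019.428/3 = 339.8092; MSW = 743.992/27 = 27.5552
F = MSB/MSW = 12.3319
df = (3, 27)
p-value (upper-tail) = 0.00003
→ bracket: p<0.01

p-value bracket: p<0.01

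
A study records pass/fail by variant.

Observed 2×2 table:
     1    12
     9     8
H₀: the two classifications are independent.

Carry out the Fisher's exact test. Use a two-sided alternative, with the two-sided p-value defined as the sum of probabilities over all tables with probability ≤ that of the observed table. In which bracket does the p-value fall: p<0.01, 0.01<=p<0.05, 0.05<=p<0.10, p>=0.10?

p-value bracket: 0.01<=p<0.05

Margins: r₁=13, r₂=17, c₁=10, c₂=20, n=30
p_obs = C(13,1)·C(17,9)/C(30,10); sum pmf over tables with pmf ≤ p_obs
p-value (two-sided) = 0.01741
→ bracket: 0.01<=p<0.05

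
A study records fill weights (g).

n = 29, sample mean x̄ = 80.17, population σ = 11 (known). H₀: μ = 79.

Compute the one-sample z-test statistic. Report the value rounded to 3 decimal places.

test statistic = 0.573

SE = σ/√n = 11/√29 = 2.0426
z = (x̄−μ₀)/SE = (80.17−79)/2.0426 = 0.5728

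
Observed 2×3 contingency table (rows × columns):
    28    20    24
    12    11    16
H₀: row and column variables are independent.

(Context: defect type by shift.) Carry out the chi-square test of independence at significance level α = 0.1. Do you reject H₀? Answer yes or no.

Row totals [72, 39], col totals [40, 31, 40], n=111
χ² = (28−25.95)²/25.95 + (20−20.11)²/20.11 + (24−25.95)²/25.95 + (12−14.05)²/14.05 + (11−10.89)²/10.89 + (16−14.05)²/14.05 = 0.8799
df = 2
p-value (upper-tail) = 0.64408
At α=0.1: p ≥ α → fail to reject H₀

reject H₀: no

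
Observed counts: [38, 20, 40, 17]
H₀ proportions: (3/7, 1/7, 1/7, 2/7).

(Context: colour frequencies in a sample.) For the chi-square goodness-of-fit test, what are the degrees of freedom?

degrees of freedom = 3

df = k − 1 = 4 − 1 = 3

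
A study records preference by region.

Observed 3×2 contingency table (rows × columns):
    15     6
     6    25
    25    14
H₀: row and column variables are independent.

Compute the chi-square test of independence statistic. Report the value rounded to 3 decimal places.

Row totals [21, 31, 39], col totals [46, 45], n=91
χ² = (15−10.62)²/10.62 + (6−10.38)²/10.38 + (6−15.67)²/15.67 + (25−15.33)²/15.33 + (25−19.71)²/19.71 + (14−19.29)²/19.29 = 18.5961
df = 2

test statistic = 18.596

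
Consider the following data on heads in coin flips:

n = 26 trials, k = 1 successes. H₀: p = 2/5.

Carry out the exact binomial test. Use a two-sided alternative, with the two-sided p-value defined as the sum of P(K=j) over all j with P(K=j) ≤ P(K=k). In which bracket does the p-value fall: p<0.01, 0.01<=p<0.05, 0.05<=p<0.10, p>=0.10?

Exact binomial: n=26, k=1, p₀=2/5=0.4000
P(X=j) = C(n,j)·p₀^j·(1−p₀)^(n−j); p = Σ P(X=j) over j with P(X=j) ≤ P(X=1)
p-value (two-sided) = 0.00006
→ bracket: p<0.01

p-value bracket: p<0.01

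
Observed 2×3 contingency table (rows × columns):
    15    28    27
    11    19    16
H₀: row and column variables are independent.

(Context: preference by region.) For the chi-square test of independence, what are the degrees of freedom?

df = (r−1)(c−1) = (2−1)·(3−1) = 2

degrees of freedom = 2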